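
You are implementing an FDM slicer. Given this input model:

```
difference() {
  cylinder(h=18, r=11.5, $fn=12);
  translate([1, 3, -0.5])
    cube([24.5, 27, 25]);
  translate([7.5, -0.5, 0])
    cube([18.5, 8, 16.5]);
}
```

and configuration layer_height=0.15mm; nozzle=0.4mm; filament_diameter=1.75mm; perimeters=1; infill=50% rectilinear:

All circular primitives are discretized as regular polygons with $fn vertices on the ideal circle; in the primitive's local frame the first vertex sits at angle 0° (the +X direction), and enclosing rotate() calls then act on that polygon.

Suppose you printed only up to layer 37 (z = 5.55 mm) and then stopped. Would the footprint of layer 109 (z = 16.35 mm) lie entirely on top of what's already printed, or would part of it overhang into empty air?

Compare the two slices. At z = 5.55: the r=11.5 cylinder gives a regular 12-gon of circumradius 11.5 (constant along its height) (area = (12/2)·11.500²·sin(360°/12) = 396.75 mm²); the cube at (1, 3) is present — its section is the full 24.5×27 rectangle (area 661.50 mm²); the cube at (7.5, -0.5) is present — its section is the full 18.5×8 rectangle (area 148.00 mm²); Taking the first minus the rest: starting from the r=11.5 cylinder (396.75 mm²), the 24.5×27 cube at (1, 3) partially overlaps it — only the 57.53 mm² overlap (of its 661.50 mm²) is removed, clipping the outline; the 18.5×8 cube at (7.5, -0.5) partially overlaps it — only the 12.76 mm² overlap (of its 148.00 mm²) is removed, clipping the outline — area = 326.46 mm². At z = 16.35: the r=11.5 cylinder gives a regular 12-gon of circumradius 11.5 (constant along its height) (area = (12/2)·11.500²·sin(360°/12) = 396.75 mm²); the cube at (1, 3) is present — its section is the full 24.5×27 rectangle (area 661.50 mm²); the cube at (7.5, -0.5) is present — its section is the full 18.5×8 rectangle (area 148.00 mm²); Subtracting the remaining from the first: starting from the r=11.5 cylinder (396.75 mm²), the 24.5×27 cube at (1, 3) partially overlaps it — only the 57.53 mm² overlap (of its 661.50 mm²) is removed, clipping the outline; the 18.5×8 cube at (7.5, -0.5) partially overlaps it — only the 12.76 mm² overlap (of its 148.00 mm²) is removed, clipping the outline — area = 326.46 mm². Checking containment: the cross-section at z = 16.35 is a subset of the cross-section at z = 5.55.

entirely on top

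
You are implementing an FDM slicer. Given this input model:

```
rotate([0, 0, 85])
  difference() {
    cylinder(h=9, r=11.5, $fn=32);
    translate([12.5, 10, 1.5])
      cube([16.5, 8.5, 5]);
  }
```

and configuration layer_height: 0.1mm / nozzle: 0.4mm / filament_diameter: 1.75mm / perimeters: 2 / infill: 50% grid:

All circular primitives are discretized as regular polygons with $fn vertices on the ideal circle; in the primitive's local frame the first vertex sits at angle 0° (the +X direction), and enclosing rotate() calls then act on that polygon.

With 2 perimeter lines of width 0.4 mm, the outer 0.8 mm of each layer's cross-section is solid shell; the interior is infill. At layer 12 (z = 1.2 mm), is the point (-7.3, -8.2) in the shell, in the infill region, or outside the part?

shell

At z = 1.2 mm: the cylinder: section is a regular 32-gon, circumradius r=11.5; the cube at (12.5, 10) is not intersected at this z (z outside [1.5, 6.5]); Taking the first minus the rest: none of the subtracted shapes is present at this height, so the r=11.5 cylinder is unchanged — 1 connected region; (whole slice rotated 85° about Z — lengths, areas and connectivity unchanged). Overall, the cross-section is a single solid region. Undo the 85° rotation: the query point maps to (-8.805, 6.558) in the un-rotated model frame. The nearest boundary edge runs (-8.13, 8.13)→(-9.56, 6.39); distance from the point to it = 0.48 mm. The point is inside the cross-section, 0.48 mm from the nearest boundary — within the 0.8 mm shell band (2 × 0.4).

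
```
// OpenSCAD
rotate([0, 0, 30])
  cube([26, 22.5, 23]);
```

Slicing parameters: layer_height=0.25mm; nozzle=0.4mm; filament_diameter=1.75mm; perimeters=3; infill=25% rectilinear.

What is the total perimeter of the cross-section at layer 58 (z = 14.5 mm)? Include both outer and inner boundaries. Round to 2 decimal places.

97.00 mm

At z = 14.5 mm: the cube (footprint 26×22.5) is included at this height (perimeter 97.00 mm); (rotated 30° about Z; rotation is an isometry so areas/perimeters/island counts are preserved). Overall, the cross-section is a single solid region. Total boundary length (outer) = 97.00 mm.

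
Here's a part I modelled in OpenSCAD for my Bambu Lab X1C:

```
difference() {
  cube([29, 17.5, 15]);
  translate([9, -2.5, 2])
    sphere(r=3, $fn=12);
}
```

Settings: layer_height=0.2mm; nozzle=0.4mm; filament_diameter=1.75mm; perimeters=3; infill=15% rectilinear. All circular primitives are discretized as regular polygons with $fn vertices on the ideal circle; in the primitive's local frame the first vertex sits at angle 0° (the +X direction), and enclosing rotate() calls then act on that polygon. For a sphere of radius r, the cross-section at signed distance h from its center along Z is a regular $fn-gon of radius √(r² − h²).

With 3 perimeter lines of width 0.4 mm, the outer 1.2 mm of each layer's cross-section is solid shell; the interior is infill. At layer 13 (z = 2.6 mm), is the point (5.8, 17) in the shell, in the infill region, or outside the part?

At z = 2.6 mm: the cube is present — its section is the full 29×17.5 rectangle; the r=3 sphere at (9, -2.5) slices to a regular 12-gon of circumradius 2.939 (√(r²−h²) with h=0.6 from center); After the difference (first − rest): starting from the 29×17.5 cube, the r=3 sphere at (9, -2.5) partially overlaps it — only the 0.71 mm² overlap (of its 25.92 mm²) is removed, clipping the outline — 1 connected region. Overall, the cross-section is a single solid region. The nearest boundary edge runs (0.00, 17.50)→(29.00, 17.50); distance from the point to it = 0.50 mm. The point is inside the cross-section, 0.50 mm from the nearest boundary — within the 1.2 mm shell band (3 × 0.4).

shell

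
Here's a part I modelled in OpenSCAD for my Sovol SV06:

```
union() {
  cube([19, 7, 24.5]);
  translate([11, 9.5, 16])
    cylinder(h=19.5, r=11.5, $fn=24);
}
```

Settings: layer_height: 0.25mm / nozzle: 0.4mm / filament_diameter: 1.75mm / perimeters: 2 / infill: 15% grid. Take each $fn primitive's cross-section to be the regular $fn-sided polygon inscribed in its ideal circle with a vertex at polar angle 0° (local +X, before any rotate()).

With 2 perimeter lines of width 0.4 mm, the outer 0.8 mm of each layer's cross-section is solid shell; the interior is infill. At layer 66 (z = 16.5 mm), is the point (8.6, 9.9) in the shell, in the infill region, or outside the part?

infill

At z = 16.5 mm: the cube is present — its section is the full 19×7 rectangle; the r=11.5 cylinder at (11, 9.5) gives a regular 24-gon of circumradius 11.5 (constant along its height); Taking the union: the regions partially overlap (shared area 120.85 mm²), so overlapping operands fuse into one piece — 1 connected region. Overall, the cross-section is a single solid region. The nearest boundary edge runs (-0.50, 9.50)→(-0.11, 12.48); distance from the point to it = 8.97 mm. The point is inside the cross-section and 8.97 mm from the nearest boundary — more than the 0.8 mm shell width (2 × 0.4), so it's in the infill interior.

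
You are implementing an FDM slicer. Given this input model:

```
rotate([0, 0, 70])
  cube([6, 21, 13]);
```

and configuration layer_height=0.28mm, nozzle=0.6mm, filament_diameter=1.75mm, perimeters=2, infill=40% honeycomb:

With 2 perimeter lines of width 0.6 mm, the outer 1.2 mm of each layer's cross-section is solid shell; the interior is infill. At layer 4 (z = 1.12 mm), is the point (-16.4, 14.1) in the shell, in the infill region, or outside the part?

outside

At z = 1.12 mm: the cube (footprint 6×21) is included at this height; (rotated 70° about Z; rotation is an isometry so areas/perimeters/island counts are preserved). Overall, the cross-section is a single solid region. Undo the 70° rotation: the query point maps to (7.641, 20.233) in the un-rotated model frame. The nearest boundary edge runs (6.00, 0.00)→(6.00, 21.00); distance from the point to it = 1.64 mm. The point is not inside any of the regions above, so it lies outside the cross-section (1.64 mm from the nearest boundary).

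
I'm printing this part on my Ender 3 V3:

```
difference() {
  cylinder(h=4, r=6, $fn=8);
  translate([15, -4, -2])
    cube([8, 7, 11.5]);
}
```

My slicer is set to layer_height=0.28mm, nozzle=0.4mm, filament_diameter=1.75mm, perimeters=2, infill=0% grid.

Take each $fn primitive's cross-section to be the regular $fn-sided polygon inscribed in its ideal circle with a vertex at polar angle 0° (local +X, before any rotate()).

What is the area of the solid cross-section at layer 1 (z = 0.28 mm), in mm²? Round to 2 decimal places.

101.82 mm²

At z = 0.28 mm: the r=6 cylinder gives a regular 8-gon of circumradius 6 (constant along its height) (area = (8/2)·6.000²·sin(360°/8) = 101.82 mm²); the cube at (15, -4) (footprint 8×7) is included at this height (area 56.00 mm²); After the difference (first − rest): starting from the r=6 cylinder (101.82 mm²), the 8×7 cube at (15, -4) misses the remaining region (no effect) — area = 101.82 mm². Overall, the cross-section is a single solid region. Net area = 101.82 mm².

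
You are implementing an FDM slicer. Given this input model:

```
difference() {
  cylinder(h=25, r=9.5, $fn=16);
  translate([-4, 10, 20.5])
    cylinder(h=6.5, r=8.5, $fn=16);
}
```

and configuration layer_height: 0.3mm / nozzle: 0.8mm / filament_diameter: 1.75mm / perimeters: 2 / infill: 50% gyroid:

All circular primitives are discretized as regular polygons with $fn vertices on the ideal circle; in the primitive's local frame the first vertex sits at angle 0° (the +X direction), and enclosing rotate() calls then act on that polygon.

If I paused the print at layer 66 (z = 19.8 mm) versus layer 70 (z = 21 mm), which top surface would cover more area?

Layer 66 (z = 19.8): the r=9.5 cylinder gives a regular 16-gon of circumradius 9.5 (constant along its height) (area = (16/2)·9.500²·sin(360°/16) = 276.30 mm²); the cylinder at (-4, 10) is not intersected at this z (z outside [20.5, 27]); Taking the first minus the rest: none of the subtracted shapes is present at this height, so the r=9.5 cylinder is unchanged — area = 276.30 mm². So its area = 276.30 mm². Layer 70 (z = 21): the cylinder: section is a regular 16-gon, circumradius r=9.5 (area = (16/2)·9.500²·sin(360°/16) = 276.30 mm²); the r=8.5 cylinder at (-4, 10) gives a regular 16-gon of circumradius 8.5 (constant along its height) (area = (16/2)·8.500²·sin(360°/16) = 221.19 mm²); Subtracting the remaining from the first: starting from the r=9.5 cylinder (276.30 mm²), the r=8.5 cylinder at (-4, 10) partially overlaps it — only the 68.94 mm² overlap (of its 221.19 mm²) is removed, clipping the outline — area = 207.35 mm². So its area = 207.35 mm². Layer 66 is larger (276.30 vs 207.35 mm²).

layer 66 (z = 19.8 mm)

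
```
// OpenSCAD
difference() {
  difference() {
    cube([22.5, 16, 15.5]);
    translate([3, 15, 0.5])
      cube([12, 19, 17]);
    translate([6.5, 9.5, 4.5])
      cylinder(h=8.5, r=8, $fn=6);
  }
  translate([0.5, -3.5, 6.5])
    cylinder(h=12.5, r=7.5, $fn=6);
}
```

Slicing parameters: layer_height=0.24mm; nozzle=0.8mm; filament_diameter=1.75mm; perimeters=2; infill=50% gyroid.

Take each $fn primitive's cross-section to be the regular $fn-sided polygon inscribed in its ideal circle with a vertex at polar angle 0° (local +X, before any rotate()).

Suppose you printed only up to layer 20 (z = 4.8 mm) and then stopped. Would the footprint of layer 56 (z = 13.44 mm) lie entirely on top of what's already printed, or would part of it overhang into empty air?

part overhangs

Compare the two slices. At z = 4.8: the cube is present — its section is the full 22.5×16 rectangle (area 360.00 mm²); the cube at (3, 15) (footprint 12×19) is included at this height (area 228.00 mm²); the cylinder at (6.5, 9.5): section is a regular 6-gon, circumradius r=8 (area = (6/2)·8.000²·sin(360°/6) = 166.28 mm²); Subtracting the remaining from the first: starting from the 22.5×16 cube (360.00 mm²), the 12×19 cube at (3, 15) partially overlaps it — only the 12.00 mm² overlap (of its 228.00 mm²) is removed, clipping the outline; the r=8 cylinder at (6.5, 9.5) partially overlaps it — only the 150.81 mm² overlap (of its 166.28 mm²) is removed, clipping the outline — area = 197.19 mm²; the cylinder at (0.5, -3.5) is absent (z outside [6.5, 19]); After the difference (first − rest): none of the subtracted shapes is present at this height, so the result so far is unchanged — area = 197.19 mm². At z = 13.44: the cube (footprint 22.5×16) is included at this height (area 360.00 mm²); the cube at (3, 15) is present — its section is the full 12×19 rectangle (area 228.00 mm²); the cylinder at (6.5, 9.5) is absent (z outside [4.5, 13]); Subtracting the remaining from the first: starting from the 22.5×16 cube (360.00 mm²), the 12×19 cube at (3, 15) partially overlaps it — only the 12.00 mm² overlap (of its 228.00 mm²) is removed, clipping the outline — area = 348.00 mm²; the r=7.5 cylinder at (0.5, -3.5) contributes a regular 6-gon of circumradius 7.5 (area = (6/2)·7.500²·sin(360°/6) = 146.14 mm²); After the difference (first − rest): starting from the result so far (348.00 mm²), the r=7.5 cylinder at (0.5, -3.5) partially overlaps it — only the 15.32 mm² overlap (of its 146.14 mm²) is removed, clipping the outline — area = 332.68 mm². Checking containment: at z = 13.44 the cross-section extends beyond the z = 4.8 cross-section by about 149.97 mm².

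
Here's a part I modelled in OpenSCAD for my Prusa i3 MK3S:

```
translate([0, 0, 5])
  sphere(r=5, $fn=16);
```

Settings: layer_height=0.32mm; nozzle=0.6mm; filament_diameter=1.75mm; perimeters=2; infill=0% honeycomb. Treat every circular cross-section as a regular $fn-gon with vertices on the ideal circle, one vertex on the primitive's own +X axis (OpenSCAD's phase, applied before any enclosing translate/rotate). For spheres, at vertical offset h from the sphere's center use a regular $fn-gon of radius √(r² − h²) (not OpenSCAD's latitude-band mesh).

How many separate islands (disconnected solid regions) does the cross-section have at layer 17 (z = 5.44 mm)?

At z = 5.44 mm: the sphere: section is a regular 16-gon, circumradius = √(r²−h²) = √(5²−0.44²) = 4.981. Overall, the cross-section is a single solid region. Island count = 1.

1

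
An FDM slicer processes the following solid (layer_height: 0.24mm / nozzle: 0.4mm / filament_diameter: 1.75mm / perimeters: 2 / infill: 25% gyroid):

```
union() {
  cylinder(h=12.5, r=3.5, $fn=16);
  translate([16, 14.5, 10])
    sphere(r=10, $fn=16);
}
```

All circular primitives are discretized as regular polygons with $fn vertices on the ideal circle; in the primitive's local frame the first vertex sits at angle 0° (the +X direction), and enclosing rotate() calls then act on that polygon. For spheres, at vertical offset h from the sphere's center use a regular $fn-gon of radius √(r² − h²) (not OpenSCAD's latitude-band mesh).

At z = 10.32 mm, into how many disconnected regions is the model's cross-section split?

2

At z = 10.32 mm: the r=3.5 cylinder contributes a regular 16-gon of circumradius 3.5; the r=10 sphere at (16, 14.5) slices to a regular 16-gon of circumradius 9.995 (√(r²−h²) with h=0.32 from center); Taking the union: the 2 present regions are separate (no shared area or edge), so areas and boundary lengths simply add and each stays a separate island — 2 connected regions. The result has 2 disconnected regions.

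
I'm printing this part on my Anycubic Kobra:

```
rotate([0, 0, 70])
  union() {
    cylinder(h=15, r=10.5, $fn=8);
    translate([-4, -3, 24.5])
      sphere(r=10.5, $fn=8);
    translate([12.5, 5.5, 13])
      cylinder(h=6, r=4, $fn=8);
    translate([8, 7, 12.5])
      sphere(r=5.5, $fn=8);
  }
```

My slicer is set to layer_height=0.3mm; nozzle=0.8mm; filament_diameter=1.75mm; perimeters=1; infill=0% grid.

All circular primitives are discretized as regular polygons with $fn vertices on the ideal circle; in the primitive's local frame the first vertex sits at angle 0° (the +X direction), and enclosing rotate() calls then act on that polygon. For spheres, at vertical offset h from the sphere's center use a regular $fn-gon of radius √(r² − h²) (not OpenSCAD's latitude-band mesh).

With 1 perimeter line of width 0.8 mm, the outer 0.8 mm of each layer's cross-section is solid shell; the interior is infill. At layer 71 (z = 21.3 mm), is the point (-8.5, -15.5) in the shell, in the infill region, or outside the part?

At z = 21.3 mm: the cylinder is absent (z outside [0, 15]); the r=10.5 sphere at (-4, -3) slices to a regular 8-gon of circumradius 10.000 (√(r²−h²) with h=3.2 from center); the cylinder at (12.5, 5.5) is not intersected at this z (z outside [13, 19]); the sphere at (8, 7) is not intersected at this z (|z−center|=8.800 > r=5.5); Merging all regions: only the r=10.5 sphere at (-4, -3) is present, so the union is just that shape — 1 connected region; (whole slice rotated 70° about Z — lengths, areas and connectivity unchanged). Overall, the cross-section is a single solid region. Undo the 70° rotation: the query point maps to (-17.472, 2.686) in the un-rotated model frame. The nearest boundary edge runs (-11.07, 4.07)→(-14.00, -3.00); distance from the point to it = 5.38 mm. The point is not inside any of the regions above, so it lies outside the cross-section (5.38 mm from the nearest boundary).

outside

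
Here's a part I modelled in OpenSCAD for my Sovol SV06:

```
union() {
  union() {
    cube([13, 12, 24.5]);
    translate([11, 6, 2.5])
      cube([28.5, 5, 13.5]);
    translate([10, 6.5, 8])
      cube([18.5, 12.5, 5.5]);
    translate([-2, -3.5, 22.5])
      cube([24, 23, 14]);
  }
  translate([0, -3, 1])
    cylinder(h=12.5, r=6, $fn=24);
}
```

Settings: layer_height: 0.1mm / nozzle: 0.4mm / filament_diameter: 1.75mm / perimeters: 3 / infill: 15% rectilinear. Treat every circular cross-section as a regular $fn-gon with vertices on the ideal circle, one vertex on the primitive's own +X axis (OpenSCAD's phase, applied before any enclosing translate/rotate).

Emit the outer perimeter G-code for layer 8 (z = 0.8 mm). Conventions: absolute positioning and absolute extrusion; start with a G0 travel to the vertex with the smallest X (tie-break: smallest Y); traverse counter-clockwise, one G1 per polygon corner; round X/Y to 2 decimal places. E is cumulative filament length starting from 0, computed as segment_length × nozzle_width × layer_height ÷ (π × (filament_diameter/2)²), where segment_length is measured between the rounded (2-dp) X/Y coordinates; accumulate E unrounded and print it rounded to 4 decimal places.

G0 X0.00 Y0.00 Z0.80
G1 X13.00 Y0.00 E0.2162
G1 X13.00 Y12.00 E0.4158
G1 X0.00 Y12.00 E0.6319
G1 X0.00 Y0.00 E0.8315

At z = 0.8 mm: the cube (footprint 13×12) is included at this height; the cube at (11, 6) is absent (z outside [2.5, 16]); the cube at (10, 6.5) does not reach this height (z outside [8, 13.5]); the cube at (-2, -3.5) is absent (z outside [22.5, 36.5]); Combining (union): only the 13×12 cube is present, so the union is just that shape — 1 connected region; the cylinder at (0, -3) does not reach this height (z outside [1, 13.5]); Taking the union: only the result so far is present, so the union is just that shape — 1 connected region. The outline is a single polygon with 4 vertices. Extrusion per mm of travel: 0.4 × 0.1 / (π × 0.875²) = 0.016630. Accumulating E over each segment gives final E = 0.8315.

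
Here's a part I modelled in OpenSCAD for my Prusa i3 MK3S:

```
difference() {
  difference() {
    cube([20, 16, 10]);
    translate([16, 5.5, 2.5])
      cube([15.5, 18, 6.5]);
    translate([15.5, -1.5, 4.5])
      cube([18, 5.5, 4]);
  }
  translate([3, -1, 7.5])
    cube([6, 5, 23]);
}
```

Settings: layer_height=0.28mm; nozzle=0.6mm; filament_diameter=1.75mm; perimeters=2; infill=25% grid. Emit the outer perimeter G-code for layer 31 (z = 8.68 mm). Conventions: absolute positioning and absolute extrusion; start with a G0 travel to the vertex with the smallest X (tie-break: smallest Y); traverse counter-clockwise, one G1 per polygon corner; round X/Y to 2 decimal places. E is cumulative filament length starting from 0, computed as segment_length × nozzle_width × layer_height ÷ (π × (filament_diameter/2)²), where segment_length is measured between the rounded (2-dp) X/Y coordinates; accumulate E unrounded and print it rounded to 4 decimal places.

At z = 8.68 mm: the cube (footprint 20×16) is included at this height; the cube at (16, 5.5) is present — its section is the full 15.5×18 rectangle; the cube at (15.5, -1.5) does not reach this height (z outside [4.5, 8.5]); After the difference (first − rest): starting from the 20×16 cube, the 15.5×18 cube at (16, 5.5) partially overlaps it — only the 42.00 mm² overlap (of its 279.00 mm²) is removed, clipping the outline — 1 connected region; the 6×5 cube at (3, -1) contributes its full rectangle; After the difference (first − rest): starting from that combined region, the 6×5 cube at (3, -1) partially overlaps it — only the 24.00 mm² overlap (of its 30.00 mm²) is removed, clipping the outline — 1 connected region. The outline is a single polygon with 10 vertices. Extrusion per mm of travel: 0.6 × 0.28 / (π × 0.875²) = 0.069846. Accumulating E over each segment gives final E = 5.5877.

G0 X0.00 Y0.00 Z8.68
G1 X3.00 Y0.00 E0.2095
G1 X3.00 Y4.00 E0.4889
G1 X9.00 Y4.00 E0.9080
G1 X9.00 Y0.00 E1.1874
G1 X20.00 Y0.00 E1.9557
G1 X20.00 Y5.50 E2.3399
G1 X16.00 Y5.50 E2.6192
G1 X16.00 Y16.00 E3.3526
G1 X0.00 Y16.00 E4.4702
G1 X0.00 Y0.00 E5.5877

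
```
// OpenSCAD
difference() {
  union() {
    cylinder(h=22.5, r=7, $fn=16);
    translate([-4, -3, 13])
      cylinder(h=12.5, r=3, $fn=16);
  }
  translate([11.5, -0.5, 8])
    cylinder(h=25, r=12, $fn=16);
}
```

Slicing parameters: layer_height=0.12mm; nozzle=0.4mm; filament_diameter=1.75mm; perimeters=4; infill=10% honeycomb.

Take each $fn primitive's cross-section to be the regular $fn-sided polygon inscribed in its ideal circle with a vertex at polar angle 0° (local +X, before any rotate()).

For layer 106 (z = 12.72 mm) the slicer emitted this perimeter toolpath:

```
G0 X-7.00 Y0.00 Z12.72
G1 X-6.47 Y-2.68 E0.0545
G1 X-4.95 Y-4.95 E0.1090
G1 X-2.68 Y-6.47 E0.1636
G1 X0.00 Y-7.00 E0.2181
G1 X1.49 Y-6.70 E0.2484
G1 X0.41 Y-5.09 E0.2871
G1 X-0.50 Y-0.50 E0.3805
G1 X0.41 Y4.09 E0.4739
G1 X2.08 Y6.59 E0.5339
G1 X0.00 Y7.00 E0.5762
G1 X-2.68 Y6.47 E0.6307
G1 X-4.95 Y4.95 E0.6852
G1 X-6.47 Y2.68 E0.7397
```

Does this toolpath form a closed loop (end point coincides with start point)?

Start point (G0): (-7.00, 0.00). End point (last G1): the path does not return to the start — open.

no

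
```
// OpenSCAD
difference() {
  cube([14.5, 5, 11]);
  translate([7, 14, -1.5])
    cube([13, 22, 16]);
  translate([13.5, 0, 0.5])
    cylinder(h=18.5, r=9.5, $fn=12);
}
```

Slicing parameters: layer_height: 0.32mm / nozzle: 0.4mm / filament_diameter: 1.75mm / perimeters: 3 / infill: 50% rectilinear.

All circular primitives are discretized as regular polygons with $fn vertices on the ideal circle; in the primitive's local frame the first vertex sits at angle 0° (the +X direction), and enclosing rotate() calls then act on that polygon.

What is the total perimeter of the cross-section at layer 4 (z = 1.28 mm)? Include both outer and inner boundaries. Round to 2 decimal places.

At z = 1.28 mm: the 14.5×5 cube contributes its full rectangle (perimeter 39.00 mm); the cube at (7, 14) is present — its section is the full 13×22 rectangle (perimeter 70.00 mm); the r=9.5 cylinder at (13.5, 0) gives a regular 12-gon of circumradius 9.5 (constant along its height) (perimeter = 2·12·9.500·sin(180°/12) = 59.01 mm); Subtracting the remaining from the first: starting from the 14.5×5 cube, the 13×22 cube at (7, 14) misses the remaining region (no effect); the r=9.5 cylinder at (13.5, 0) partially overlaps it — only the 49.13 mm² overlap (of its 270.75 mm²) is removed, clipping the outline — boundary = 19.79 mm. Overall, the cross-section is a single solid region. Total boundary length (outer) = 19.79 mm.

19.79 mm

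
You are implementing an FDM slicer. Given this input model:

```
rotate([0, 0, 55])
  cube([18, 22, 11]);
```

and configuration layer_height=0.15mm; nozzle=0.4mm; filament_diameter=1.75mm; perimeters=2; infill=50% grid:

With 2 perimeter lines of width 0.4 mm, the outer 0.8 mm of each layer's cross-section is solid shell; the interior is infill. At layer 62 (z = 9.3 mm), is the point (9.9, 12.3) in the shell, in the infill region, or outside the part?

outside

At z = 9.3 mm: the cube (footprint 18×22) is included at this height; (rotated 55° about Z; rotation is an isometry so areas/perimeters/island counts are preserved). Overall, the cross-section is a single solid region. Undo the 55° rotation: the query point maps to (15.754, -1.055) in the un-rotated model frame. The nearest boundary edge runs (0.00, 0.00)→(18.00, 0.00); distance from the point to it = 1.05 mm. The point is not inside any of the regions above, so it lies outside the cross-section (1.05 mm from the nearest boundary).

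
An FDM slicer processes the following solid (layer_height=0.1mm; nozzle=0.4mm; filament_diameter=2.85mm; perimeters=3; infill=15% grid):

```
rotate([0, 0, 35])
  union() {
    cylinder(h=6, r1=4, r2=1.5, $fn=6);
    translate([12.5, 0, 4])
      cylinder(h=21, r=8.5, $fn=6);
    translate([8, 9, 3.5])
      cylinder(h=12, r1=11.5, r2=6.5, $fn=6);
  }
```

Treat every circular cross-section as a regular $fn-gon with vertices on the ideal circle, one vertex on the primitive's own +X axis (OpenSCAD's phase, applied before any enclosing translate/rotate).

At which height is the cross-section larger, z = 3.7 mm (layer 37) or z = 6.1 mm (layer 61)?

layer 61 (z = 6.1 mm)

Layer 37 (z = 3.7): the cone (r1=4→r2=1.5) has section circumradius 2.458 here — a regular 6-gon (area = (6/2)·2.458²·sin(360°/6) = 15.70 mm²); the cylinder at (12.5, 0) is not intersected at this z (z outside [4, 25]); the cone at (8, 9) contributes a regular 6-gon of circumradius 11.417 (interpolated between r1=11.5 and r2=6.5 at t=0.017) (area = (6/2)·11.417²·sin(360°/6) = 338.63 mm²); Taking the union: the regions partially overlap — summed areas 354.34 mm² minus the doubly-counted overlap 1.64 mm² gives 352.69 mm² — area = 352.69 mm²; (rotated 35° about Z; rotation is an isometry so areas/perimeters/island counts are preserved). So its area = 352.69 mm². Layer 61 (z = 6.1): the cone is not intersected at this z (z outside [0, 6]); the cylinder at (12.5, 0): section is a regular 6-gon, circumradius r=8.5 (area = (6/2)·8.500²·sin(360°/6) = 187.71 mm²); the cone at (8, 9) contributes a regular 6-gon of circumradius 10.417 (interpolated between r1=11.5 and r2=6.5 at t=0.217) (area = (6/2)·10.417²·sin(360°/6) = 281.91 mm²); Taking the union: the regions partially overlap — summed areas 469.62 mm² minus the doubly-counted overlap 67.84 mm² gives 401.78 mm² — area = 401.78 mm²; (whole slice rotated 35° about Z — lengths, areas and connectivity unchanged). So its area = 401.78 mm². Layer 61 is larger (401.78 vs 352.69 mm²).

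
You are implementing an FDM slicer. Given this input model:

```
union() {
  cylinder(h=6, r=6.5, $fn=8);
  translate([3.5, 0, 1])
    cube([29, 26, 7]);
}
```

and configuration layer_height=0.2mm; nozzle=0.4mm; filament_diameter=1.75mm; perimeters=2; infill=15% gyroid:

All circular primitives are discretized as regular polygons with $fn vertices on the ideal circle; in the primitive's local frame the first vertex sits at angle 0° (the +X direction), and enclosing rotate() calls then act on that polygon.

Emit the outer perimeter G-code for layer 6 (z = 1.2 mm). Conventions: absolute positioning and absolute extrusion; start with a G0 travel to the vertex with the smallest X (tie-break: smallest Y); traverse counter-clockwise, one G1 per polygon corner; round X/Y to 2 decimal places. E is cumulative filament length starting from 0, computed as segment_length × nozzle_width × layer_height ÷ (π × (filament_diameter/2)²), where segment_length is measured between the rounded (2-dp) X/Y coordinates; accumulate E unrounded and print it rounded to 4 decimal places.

At z = 1.2 mm: the r=6.5 cylinder gives a regular 8-gon of circumradius 6.5 (constant along its height); the cube at (3.5, 0) (footprint 29×26) is included at this height; Combining (union): the regions partially overlap (shared area 9.66 mm²), so overlapping operands fuse into one piece — 1 connected region. The outline is a single polygon with 11 vertices. Extrusion per mm of travel: 0.4 × 0.2 / (π × 0.875²) = 0.033260. Accumulating E over each segment gives final E = 4.5101.

G0 X-6.50 Y0.00 Z1.20
G1 X-4.60 Y-4.60 E0.1655
G1 X0.00 Y-6.50 E0.3311
G1 X4.60 Y-4.60 E0.4966
G1 X6.50 Y0.00 E0.6621
G1 X32.50 Y0.00 E1.5269
G1 X32.50 Y26.00 E2.3917
G1 X3.50 Y26.00 E3.3562
G1 X3.50 Y5.05 E4.0530
G1 X0.00 Y6.50 E4.1790
G1 X-4.60 Y4.60 E4.3445
G1 X-6.50 Y0.00 E4.5101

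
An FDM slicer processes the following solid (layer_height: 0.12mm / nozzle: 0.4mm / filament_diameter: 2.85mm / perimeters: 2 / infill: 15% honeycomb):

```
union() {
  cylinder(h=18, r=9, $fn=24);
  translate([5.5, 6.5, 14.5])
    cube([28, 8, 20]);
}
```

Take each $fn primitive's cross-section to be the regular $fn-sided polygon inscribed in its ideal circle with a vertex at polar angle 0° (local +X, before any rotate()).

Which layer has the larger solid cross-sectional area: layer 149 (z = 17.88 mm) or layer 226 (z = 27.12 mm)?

Layer 149 (z = 17.88): the cylinder: section is a regular 24-gon, circumradius r=9 (area = (24/2)·9.000²·sin(360°/24) = 251.57 mm²); the cube at (5.5, 6.5) (footprint 28×8) is included at this height (area 224.00 mm²); Taking the union: the regions partially overlap — summed areas 475.57 mm² minus the doubly-counted overlap 0.18 mm² gives 475.39 mm² — area = 475.39 mm². So its area = 475.39 mm². Layer 226 (z = 27.12): the cylinder is not intersected at this z (z outside [0, 18]); the cube at (5.5, 6.5) is present — its section is the full 28×8 rectangle (area 224.00 mm²); Taking the union: only the 28×8 cube at (5.5, 6.5) is present, so the union is just that shape — area = 224.00 mm². So its area = 224.00 mm². Layer 149 is larger (475.39 vs 224.00 mm²).

layer 149 (z = 17.88 mm)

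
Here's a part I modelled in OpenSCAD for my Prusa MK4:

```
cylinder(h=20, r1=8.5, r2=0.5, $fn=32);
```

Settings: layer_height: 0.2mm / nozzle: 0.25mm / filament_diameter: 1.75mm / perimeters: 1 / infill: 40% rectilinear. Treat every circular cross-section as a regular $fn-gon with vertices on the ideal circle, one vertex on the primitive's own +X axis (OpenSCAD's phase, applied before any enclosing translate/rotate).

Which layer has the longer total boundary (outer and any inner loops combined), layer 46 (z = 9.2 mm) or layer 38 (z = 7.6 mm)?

layer 38 (z = 7.6 mm)

Layer 46 (z = 9.2): the cone contributes a regular 32-gon of circumradius 4.820 (interpolated between r1=8.5 and r2=0.5 at t=0.460) (perimeter = 2·32·4.820·sin(180°/32) = 30.24 mm). So its perimeter = 30.24 mm. Layer 38 (z = 7.6): the cone: at t=0.380 of its height the radius interpolates to r₁+(r₂−r₁)t = 5.460, giving a regular 32-gon of that circumradius (perimeter = 2·32·5.460·sin(180°/32) = 34.25 mm). So its perimeter = 34.25 mm. Layer 38 is larger (34.25 vs 30.24 mm).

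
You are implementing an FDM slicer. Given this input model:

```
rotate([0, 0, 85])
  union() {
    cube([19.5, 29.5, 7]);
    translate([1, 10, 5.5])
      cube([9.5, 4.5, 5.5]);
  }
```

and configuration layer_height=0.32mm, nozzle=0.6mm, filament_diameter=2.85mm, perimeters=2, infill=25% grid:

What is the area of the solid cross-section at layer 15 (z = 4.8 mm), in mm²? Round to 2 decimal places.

575.25 mm²

At z = 4.8 mm: the cube is present — its section is the full 19.5×29.5 rectangle (area 575.25 mm²); the cube at (1, 10) is not intersected at this z (z outside [5.5, 11]); Taking the union: only the 19.5×29.5 cube is present, so the union is just that shape — area = 575.25 mm²; (rotated 85° about Z; rotation is an isometry so areas/perimeters/island counts are preserved). Overall, the cross-section is a single solid region. Net area = 575.25 mm².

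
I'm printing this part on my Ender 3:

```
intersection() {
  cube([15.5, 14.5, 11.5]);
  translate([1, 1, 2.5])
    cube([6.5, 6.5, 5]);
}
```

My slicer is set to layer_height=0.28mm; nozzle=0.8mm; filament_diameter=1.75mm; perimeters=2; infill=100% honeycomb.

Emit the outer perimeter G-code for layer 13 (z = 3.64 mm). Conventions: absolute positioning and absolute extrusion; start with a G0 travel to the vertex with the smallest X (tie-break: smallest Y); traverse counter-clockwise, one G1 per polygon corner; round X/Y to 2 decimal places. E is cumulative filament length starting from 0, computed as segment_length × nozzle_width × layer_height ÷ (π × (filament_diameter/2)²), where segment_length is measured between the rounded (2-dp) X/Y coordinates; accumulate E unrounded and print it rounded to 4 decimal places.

At z = 3.64 mm: the cube (footprint 15.5×14.5) is included at this height; the cube at (1, 1) (footprint 6.5×6.5) is included at this height; After intersecting: the 6.5×6.5 cube at (1, 1) lies inside the 15.5×14.5 cube, so the common part is the 6.5×6.5 cube at (1, 1) itself — 1 connected region. The outline is a single polygon with 4 vertices. Extrusion per mm of travel: 0.8 × 0.28 / (π × 0.875²) = 0.093128. Accumulating E over each segment gives final E = 2.4213.

G0 X1.00 Y1.00 Z3.64
G1 X7.50 Y1.00 E0.6053
G1 X7.50 Y7.50 E1.2107
G1 X1.00 Y7.50 E1.8160
G1 X1.00 Y1.00 E2.4213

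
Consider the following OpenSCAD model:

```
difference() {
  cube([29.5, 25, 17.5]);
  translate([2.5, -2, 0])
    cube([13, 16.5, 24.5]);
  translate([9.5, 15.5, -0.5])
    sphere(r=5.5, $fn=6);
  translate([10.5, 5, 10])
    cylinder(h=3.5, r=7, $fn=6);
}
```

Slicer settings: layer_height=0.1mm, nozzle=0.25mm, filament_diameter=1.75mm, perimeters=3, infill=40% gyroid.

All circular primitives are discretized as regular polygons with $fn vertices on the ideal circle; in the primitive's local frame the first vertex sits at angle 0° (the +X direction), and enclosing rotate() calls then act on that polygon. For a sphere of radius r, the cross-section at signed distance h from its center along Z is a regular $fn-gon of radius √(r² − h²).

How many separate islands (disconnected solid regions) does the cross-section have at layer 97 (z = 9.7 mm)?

1

At z = 9.7 mm: the cube (footprint 29.5×25) is included at this height; the cube at (2.5, -2) is present — its section is the full 13×16.5 rectangle; the sphere at (9.5, 15.5) is not intersected at this z (|z−center|=10.200 > r=5.5); the cylinder at (10.5, 5) is absent (z outside [10, 13.5]); Taking the first minus the rest: starting from the 29.5×25 cube, the 13×16.5 cube at (2.5, -2) partially overlaps it — only the 188.50 mm² overlap (of its 214.50 mm²) is removed, clipping the outline — 1 connected region. Overall, the cross-section is a single solid region. Island count = 1.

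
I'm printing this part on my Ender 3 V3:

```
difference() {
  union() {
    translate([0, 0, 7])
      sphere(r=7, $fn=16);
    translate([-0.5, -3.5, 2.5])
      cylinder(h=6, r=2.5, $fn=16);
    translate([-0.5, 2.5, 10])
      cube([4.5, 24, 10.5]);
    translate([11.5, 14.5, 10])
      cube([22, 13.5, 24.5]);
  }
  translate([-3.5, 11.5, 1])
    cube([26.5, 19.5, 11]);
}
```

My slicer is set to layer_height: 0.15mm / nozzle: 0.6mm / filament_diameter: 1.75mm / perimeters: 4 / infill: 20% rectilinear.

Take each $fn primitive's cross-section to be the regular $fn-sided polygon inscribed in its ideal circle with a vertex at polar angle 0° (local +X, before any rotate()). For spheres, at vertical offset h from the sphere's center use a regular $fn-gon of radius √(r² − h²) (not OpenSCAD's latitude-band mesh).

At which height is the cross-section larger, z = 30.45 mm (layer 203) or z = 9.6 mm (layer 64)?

layer 203 (z = 30.45 mm)

Layer 203 (z = 30.45): the sphere is absent (|z−center|=23.450 > r=7); the cylinder at (-0.5, -3.5) is absent (z outside [2.5, 8.5]); the cube at (-0.5, 2.5) does not reach this height (z outside [10, 20.5]); the 22×13.5 cube at (11.5, 14.5) contributes its full rectangle (area 297.00 mm²); Merging all regions: only the 22×13.5 cube at (11.5, 14.5) is present, so the union is just that shape — area = 297.00 mm²; the cube at (-3.5, 11.5) is absent (z outside [1, 12]); After the difference (first − rest): none of the subtracted shapes is present at this height, so that combined region is unchanged — area = 297.00 mm². So its area = 297.00 mm². Layer 64 (z = 9.6): the r=7 sphere slices to a regular 16-gon of circumradius 6.499 (√(r²−h²) with h=2.6 from center) (area = (16/2)·6.499²·sin(360°/16) = 129.32 mm²); the cylinder at (-0.5, -3.5) is absent (z outside [2.5, 8.5]); the cube at (-0.5, 2.5) is absent (z outside [10, 20.5]); the cube at (11.5, 14.5) is not intersected at this z (z outside [10, 34.5]); Merging all regions: only the r=7 sphere is present, so the union is just that shape — area = 129.32 mm²; the cube at (-3.5, 11.5) (footprint 26.5×19.5) is included at this height (area 516.75 mm²); Taking the first minus the rest: starting from that combined region (129.32 mm²), the 26.5×19.5 cube at (-3.5, 11.5) misses the remaining region (no effect) — area = 129.32 mm². So its area = 129.32 mm². Layer 203 is larger (297.00 vs 129.32 mm²).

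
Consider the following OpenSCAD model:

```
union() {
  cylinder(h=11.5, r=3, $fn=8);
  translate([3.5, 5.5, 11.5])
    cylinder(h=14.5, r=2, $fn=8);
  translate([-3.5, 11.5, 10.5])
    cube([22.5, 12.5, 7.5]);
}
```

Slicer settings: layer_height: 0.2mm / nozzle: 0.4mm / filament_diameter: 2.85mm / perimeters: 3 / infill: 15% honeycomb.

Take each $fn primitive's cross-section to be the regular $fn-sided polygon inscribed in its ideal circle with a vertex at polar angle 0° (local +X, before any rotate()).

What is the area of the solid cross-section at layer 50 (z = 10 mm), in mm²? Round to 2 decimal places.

25.46 mm²

At z = 10 mm: the r=3 cylinder gives a regular 8-gon of circumradius 3 (constant along its height) (area = (8/2)·3.000²·sin(360°/8) = 25.46 mm²); the cylinder at (3.5, 5.5) is absent (z outside [11.5, 26]); the cube at (-3.5, 11.5) does not reach this height (z outside [10.5, 18]); Taking the union: only the r=3 cylinder is present, so the union is just that shape — area = 25.46 mm². Overall, the cross-section is a single solid region. Net area = 25.46 mm².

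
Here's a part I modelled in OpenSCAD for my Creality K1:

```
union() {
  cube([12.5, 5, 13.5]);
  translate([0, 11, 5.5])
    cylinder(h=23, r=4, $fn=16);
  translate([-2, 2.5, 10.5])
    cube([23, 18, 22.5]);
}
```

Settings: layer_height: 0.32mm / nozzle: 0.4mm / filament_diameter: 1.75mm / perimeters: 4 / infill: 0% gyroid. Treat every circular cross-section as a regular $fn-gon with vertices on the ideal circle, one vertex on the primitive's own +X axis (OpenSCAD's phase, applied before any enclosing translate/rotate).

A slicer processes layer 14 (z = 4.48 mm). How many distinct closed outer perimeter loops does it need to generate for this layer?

1

At z = 4.48 mm: the cube (footprint 12.5×5) is included at this height; the cylinder at (0, 11) does not reach this height (z outside [5.5, 28.5]); the cube at (-2, 2.5) is absent (z outside [10.5, 33]); Combining (union): only the 12.5×5 cube is present, so the union is just that shape — 1 connected region. The result has 1 disconnected region.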